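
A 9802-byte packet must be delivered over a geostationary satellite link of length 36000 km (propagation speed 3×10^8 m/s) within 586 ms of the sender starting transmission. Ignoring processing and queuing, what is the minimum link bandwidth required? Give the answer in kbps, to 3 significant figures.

168 kbps

L = 78416 bits.
Propagation delay = 36000000 / 300000000 = 120 ms.
Transmission budget = 586 − 120 = 466 ms.
R ≥ L / t_tx = 78416 bits / 0.466 s = 168 kbps.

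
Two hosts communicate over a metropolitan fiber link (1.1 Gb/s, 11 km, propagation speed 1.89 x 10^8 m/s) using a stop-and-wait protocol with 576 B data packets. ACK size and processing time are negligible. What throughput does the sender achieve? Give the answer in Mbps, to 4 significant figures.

38.21 Mbps

t_tx = L/R = 4608/1100000000 = 4.18909e-06 s.
t_prop = 11000/189000000 = 5.82011e-05 s; RTT = 0.000116402 s.
Cycle = t_tx + RTT = 0.000120591 s.
Throughput = L / cycle = 4608 / 0.000120591 = 38.21 Mbps.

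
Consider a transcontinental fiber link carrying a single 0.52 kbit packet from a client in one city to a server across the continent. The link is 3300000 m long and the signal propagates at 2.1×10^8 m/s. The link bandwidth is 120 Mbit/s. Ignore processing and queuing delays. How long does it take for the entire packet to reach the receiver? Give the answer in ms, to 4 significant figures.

L = 520 bits.
Transmission delay = L/R = 520 / 120000000 = 0.00433333 ms.
Propagation delay = d/s = 3300000 m / 210000000 m/s = 15.7143 ms.
Total = 15.72 ms.

15.72 ms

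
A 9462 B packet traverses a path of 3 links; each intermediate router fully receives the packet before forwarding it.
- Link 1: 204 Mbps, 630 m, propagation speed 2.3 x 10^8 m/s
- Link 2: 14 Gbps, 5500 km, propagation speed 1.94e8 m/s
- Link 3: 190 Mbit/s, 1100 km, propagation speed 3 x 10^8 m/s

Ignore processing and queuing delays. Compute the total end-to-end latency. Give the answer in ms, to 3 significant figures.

32.8 ms

L = 9462 × 8 = 75696 bits.
Transmission delays (L/R per hop): 0.371059, 0.00540686, 0.3984 ms; sum = 0.774866 ms.
Propagation delays (d/s per hop): 0.00273913, 28.3505, 3.66667 ms; sum = 32.0199 ms.
End-to-end = 32.8 ms.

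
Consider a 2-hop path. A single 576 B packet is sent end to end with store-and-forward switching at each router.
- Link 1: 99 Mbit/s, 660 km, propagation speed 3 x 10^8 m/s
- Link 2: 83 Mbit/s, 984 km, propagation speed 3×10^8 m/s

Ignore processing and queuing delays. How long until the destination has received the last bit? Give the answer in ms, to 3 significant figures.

5.58 ms

L = 576 × 8 = 4608 bits.
Transmission delays (L/R per hop): 0.0465455, 0.0555181 ms; sum = 0.102064 ms.
Propagation delays (d/s per hop): 2.2, 3.28 ms; sum = 5.48 ms.
End-to-end = 5.58 ms.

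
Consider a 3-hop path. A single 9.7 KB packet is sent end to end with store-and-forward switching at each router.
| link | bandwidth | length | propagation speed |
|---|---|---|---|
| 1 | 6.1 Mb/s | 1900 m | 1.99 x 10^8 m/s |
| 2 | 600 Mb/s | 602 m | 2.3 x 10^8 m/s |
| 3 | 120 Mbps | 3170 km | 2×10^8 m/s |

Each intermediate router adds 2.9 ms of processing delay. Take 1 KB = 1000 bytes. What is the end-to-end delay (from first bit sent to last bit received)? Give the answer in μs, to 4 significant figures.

L = 77600 bits.
Transmission delays (L/R per hop): 12721.3, 129.333, 646.667 μs; sum = 13497.3 μs.
Propagation delays (d/s per hop): 9.54774, 2.61739, 15850 μs; sum = 15862.2 μs.
Processing at 2 router(s): 2 × 2.9 ms = 5800 μs.
End-to-end = 35160 μs.

35160 μs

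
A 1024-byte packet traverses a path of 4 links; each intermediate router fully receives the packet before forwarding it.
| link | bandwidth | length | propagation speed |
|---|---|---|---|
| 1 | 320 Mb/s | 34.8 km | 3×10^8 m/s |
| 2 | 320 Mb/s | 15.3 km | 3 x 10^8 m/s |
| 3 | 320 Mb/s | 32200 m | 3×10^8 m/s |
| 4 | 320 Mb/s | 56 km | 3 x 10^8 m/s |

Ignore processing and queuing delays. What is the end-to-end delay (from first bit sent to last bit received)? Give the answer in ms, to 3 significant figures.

0.563 ms

L = 1024 × 8 = 8192 bits.
Transmission delay per hop = L/R = 8192/320000000 = 0.0256 ms; 4 hops → 0.1024 ms.
Propagation delays (d/s per hop): 0.116, 0.051, 0.107333, 0.186667 ms; sum = 0.461 ms.
End-to-end = 0.563 ms.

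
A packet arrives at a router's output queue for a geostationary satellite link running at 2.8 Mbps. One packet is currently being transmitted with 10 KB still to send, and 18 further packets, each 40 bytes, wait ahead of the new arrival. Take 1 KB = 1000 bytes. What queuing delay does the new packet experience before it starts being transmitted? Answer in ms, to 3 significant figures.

Each queued packet: L/R = 320/2800000 = 0.114286 ms.
18 queued → 2.05714 ms.
Plus remaining 80000 bits of current packet: 28.5714 ms.
Queuing delay = 30.6 ms.

30.6 ms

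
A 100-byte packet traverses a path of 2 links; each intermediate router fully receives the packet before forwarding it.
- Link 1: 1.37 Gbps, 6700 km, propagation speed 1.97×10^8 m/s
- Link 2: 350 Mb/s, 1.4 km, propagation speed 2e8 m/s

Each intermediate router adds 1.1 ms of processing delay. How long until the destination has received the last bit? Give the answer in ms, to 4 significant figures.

L = 100 × 8 = 800 bits.
Transmission delays (L/R per hop): 0.000583942, 0.00228571 ms; sum = 0.00286966 ms.
Propagation delays (d/s per hop): 34.0102, 0.007 ms; sum = 34.0172 ms.
Processing at 1 router(s): 1 × 1.1 ms = 1.1 ms.
End-to-end = 35.12 ms.

35.12 ms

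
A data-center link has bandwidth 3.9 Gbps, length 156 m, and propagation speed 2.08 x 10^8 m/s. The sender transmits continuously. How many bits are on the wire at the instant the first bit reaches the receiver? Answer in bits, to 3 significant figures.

Propagation delay = 156 / 208000000 = 7.5e-07 s.
BDP = R × t_prop = 3900000000 × 7.5e-07 = 2925 bits.

2930 bits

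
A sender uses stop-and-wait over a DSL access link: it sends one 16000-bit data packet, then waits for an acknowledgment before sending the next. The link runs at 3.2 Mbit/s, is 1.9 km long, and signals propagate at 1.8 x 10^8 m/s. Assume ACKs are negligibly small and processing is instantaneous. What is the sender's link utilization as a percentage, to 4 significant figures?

t_tx = L/R = 16000/3200000 = 0.005 s.
t_prop = 1900/180000000 = 1.05556e-05 s; RTT = 2.11111e-05 s.
Cycle = t_tx + RTT = 0.00502111 s.
Utilization = t_tx / cycle = 0.005/0.00502111 = 99.58 %.

99.58 %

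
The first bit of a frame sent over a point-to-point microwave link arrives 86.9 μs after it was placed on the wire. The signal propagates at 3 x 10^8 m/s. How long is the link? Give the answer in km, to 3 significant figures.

d = s × t_prop = 300000000 × 8.69e-05 = 26.1 km.

26.1 km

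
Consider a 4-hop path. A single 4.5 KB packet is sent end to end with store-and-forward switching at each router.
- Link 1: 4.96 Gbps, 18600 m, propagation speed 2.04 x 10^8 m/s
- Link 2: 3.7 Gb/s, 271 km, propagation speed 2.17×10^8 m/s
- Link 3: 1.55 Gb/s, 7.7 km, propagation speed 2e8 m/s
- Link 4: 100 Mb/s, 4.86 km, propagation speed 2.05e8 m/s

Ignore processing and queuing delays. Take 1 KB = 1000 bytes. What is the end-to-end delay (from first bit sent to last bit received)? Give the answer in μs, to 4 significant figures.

L = 36000 bits.
Transmission delays (L/R per hop): 7.25806, 9.72973, 23.2258, 360 μs; sum = 400.214 μs.
Propagation delays (d/s per hop): 91.1765, 1248.85, 38.5, 23.7073 μs; sum = 1402.23 μs.
End-to-end = 1802 μs.

1802 μs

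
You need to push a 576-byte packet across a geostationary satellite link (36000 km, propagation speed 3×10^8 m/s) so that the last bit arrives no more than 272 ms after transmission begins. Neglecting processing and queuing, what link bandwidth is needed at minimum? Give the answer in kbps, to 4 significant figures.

30.32 kbps

L = 4608 bits.
Propagation delay = 36000000 / 300000000 = 120 ms.
Transmission budget = 272 − 120 = 152 ms.
R ≥ L / t_tx = 4608 bits / 0.152 s = 30.32 kbps.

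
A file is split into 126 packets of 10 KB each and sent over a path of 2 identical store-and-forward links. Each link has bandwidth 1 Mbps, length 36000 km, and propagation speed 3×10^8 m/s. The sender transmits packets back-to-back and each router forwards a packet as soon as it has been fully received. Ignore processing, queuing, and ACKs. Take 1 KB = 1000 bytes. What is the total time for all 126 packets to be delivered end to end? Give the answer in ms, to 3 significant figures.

10400 ms

Per-hop transmission t_tx = L/R = 80000/1000000 = 80 ms.
Per-hop propagation t_prop = 36000000/300000000 = 120 ms.
Pipeline fill: first packet needs 2·t_tx to clear all hops; remaining 125 packets each add one t_tx.
Total = (2+126-1)·t_tx + 2·t_prop = 127·80 + 2·120 = 10400 ms.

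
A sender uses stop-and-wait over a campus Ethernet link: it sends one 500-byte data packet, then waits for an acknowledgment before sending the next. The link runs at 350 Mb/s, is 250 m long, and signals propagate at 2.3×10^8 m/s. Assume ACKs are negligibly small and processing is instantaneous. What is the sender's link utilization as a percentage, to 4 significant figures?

t_tx = L/R = 4000/350000000 = 1.14286e-05 s.
t_prop = 250/2.3e+08 = 1.08696e-06 s; RTT = 2.17391e-06 s.
Cycle = t_tx + RTT = 1.36025e-05 s.
Utilization = t_tx / cycle = 1.14286e-05/1.36025e-05 = 84.02 %.

84.02 %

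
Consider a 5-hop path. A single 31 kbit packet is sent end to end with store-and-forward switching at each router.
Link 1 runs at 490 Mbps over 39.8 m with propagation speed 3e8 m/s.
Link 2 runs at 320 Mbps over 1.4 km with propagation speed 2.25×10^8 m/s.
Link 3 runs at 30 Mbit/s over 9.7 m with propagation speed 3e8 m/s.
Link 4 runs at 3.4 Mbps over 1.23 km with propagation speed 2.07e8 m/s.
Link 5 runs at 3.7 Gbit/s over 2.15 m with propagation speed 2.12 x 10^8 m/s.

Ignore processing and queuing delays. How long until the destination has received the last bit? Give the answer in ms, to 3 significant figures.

L = 31000 bits.
Transmission delays (L/R per hop): 0.0632653, 0.096875, 1.03333, 9.11765, 0.00837838 ms; sum = 10.3195 ms.
Propagation delays (d/s per hop): 0.000132667, 0.00622222, 3.23333e-05, 0.00594203, 1.01415e-05 ms; sum = 0.0123394 ms.
End-to-end = 10.3 ms.

10.3 ms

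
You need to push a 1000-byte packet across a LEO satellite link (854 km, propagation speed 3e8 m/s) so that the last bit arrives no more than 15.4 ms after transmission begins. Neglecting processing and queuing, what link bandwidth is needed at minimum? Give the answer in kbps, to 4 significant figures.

637.3 kbps

L = 8000 bits.
Propagation delay = 854000 / 300000000 = 2.84667 ms.
Transmission budget = 15.4 − 2.84667 = 12.5533 ms.
R ≥ L / t_tx = 8000 bits / 0.0125533 s = 637.3 kbps.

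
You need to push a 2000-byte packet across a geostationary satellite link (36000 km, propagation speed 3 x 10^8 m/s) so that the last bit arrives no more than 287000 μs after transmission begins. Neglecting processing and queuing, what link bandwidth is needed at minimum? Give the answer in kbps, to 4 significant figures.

95.81 kbps

L = 16000 bits.
Propagation delay = 36000000 / 300000000 = 120000 μs.
Transmission budget = 287000 − 120000 = 167000 μs.
R ≥ L / t_tx = 16000 bits / 0.167 s = 95.81 kbps.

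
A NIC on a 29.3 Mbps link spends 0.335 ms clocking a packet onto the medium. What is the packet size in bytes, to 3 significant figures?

1230 bytes

L = R × t_tx = 29300000 b/s × 0.000335 s = 9815.5 bits.
In bytes: 9815.5 / 8 = 1230 bytes.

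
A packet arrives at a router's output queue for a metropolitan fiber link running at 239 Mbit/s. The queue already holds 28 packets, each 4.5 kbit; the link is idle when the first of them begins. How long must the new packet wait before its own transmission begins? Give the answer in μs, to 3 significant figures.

527 μs

Each queued packet: L/R = 4500/239000000 = 18.8285 μs.
28 queued → 527.197 μs.
Queuing delay = 527 μs.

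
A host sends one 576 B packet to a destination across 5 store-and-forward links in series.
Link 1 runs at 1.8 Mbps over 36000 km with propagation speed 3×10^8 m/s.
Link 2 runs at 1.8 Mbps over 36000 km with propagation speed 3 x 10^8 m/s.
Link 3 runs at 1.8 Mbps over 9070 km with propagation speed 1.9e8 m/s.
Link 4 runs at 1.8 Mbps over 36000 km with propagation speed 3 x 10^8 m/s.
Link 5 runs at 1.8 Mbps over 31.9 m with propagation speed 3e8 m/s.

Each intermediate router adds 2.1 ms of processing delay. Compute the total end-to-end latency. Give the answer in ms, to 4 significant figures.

428.9 ms

L = 576 × 8 = 4608 bits.
Transmission delay per hop = L/R = 4608/1800000 = 2.56 ms; 5 hops → 12.8 ms.
Propagation delays (d/s per hop): 120, 120, 47.7368, 120, 0.000106333 ms; sum = 407.737 ms.
Processing at 4 router(s): 4 × 2.1 ms = 8.4 ms.
End-to-end = 428.9 ms.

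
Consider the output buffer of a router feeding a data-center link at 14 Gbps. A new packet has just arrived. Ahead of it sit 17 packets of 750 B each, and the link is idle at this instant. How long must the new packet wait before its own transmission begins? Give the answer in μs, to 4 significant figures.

7.286 μs

Each queued packet: L/R = 6000/14000000000 = 0.428571 μs.
17 queued → 7.28571 μs.
Queuing delay = 7.286 μs.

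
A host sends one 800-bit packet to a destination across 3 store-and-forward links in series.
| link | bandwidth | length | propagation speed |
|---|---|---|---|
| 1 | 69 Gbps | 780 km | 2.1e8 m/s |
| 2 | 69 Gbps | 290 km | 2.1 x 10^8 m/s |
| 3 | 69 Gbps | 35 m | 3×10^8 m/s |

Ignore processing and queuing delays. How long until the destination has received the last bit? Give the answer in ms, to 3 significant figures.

5.10 ms

Transmission delay per hop = L/R = 800/69000000000 = 1.15942e-05 ms; 3 hops → 3.47826e-05 ms.
Propagation delays (d/s per hop): 3.71429, 1.38095, 0.000116667 ms; sum = 5.09535 ms.
End-to-end = 5.10 ms.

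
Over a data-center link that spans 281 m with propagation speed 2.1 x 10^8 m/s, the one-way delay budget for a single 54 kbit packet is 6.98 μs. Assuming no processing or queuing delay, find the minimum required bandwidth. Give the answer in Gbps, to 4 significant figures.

Propagation delay = 281 / 210000000 = 1.3381 μs.
Transmission budget = 6.98 − 1.3381 = 5.6419 μs.
R ≥ L / t_tx = 54000 bits / 5.6419e-06 s = 9.571 Gbps.

9.571 Gbps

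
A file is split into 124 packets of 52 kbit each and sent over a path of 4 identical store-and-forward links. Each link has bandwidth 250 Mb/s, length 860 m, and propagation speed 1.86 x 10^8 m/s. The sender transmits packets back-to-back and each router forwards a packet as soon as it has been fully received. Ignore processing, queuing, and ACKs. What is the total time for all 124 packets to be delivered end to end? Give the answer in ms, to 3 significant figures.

Per-hop transmission t_tx = L/R = 52000/250000000 = 0.208 ms.
Per-hop propagation t_prop = 860/186000000 = 0.00462366 ms.
Pipeline fill: first packet needs 4·t_tx to clear all hops; remaining 123 packets each add one t_tx.
Total = (4+124-1)·t_tx + 4·t_prop = 127·0.208 + 4·0.00462366 = 26.4 ms.

26.4 ms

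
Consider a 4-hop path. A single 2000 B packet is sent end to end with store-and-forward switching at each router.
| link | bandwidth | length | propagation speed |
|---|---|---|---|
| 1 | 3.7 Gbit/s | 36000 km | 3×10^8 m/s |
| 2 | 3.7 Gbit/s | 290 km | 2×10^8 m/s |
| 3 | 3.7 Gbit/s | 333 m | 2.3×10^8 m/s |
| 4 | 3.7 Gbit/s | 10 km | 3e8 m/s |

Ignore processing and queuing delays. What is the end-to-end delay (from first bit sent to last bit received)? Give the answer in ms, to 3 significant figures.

122 ms

L = 2000 × 8 = 16000 bits.
Transmission delay per hop = L/R = 16000/3700000000 = 0.00432432 ms; 4 hops → 0.0172973 ms.
Propagation delays (d/s per hop): 120, 1.45, 0.00144783, 0.0333333 ms; sum = 121.485 ms.
End-to-end = 122 ms.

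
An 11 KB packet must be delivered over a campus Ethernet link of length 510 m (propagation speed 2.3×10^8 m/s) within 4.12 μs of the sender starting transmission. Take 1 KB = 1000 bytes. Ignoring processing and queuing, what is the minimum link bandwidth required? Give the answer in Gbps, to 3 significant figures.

46.3 Gbps

L = 88000 bits.
Propagation delay = 510 / 2.3e+08 = 2.21739 μs.
Transmission budget = 4.12 − 2.21739 = 1.90261 μs.
R ≥ L / t_tx = 88000 bits / 1.90261e-06 s = 46.3 Gbps.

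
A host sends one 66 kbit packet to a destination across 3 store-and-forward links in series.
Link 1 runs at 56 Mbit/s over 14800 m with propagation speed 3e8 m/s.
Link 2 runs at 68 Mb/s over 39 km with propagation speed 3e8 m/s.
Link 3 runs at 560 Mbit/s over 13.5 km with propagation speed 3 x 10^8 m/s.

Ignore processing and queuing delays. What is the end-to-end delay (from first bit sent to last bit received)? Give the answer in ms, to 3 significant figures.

L = 66000 bits.
Transmission delays (L/R per hop): 1.17857, 0.970588, 0.117857 ms; sum = 2.26702 ms.
Propagation delays (d/s per hop): 0.0493333, 0.13, 0.045 ms; sum = 0.224333 ms.
End-to-end = 2.49 ms.

2.49 ms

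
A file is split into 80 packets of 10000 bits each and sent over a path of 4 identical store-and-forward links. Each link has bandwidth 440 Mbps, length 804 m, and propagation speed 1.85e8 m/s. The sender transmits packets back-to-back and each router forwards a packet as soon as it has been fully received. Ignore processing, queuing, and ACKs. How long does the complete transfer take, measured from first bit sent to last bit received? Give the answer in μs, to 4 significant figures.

1904 μs

Per-hop transmission t_tx = L/R = 10000/440000000 = 22.7273 μs.
Per-hop propagation t_prop = 804/185000000 = 4.34595 μs.
Pipeline fill: first packet needs 4·t_tx to clear all hops; remaining 79 packets each add one t_tx.
Total = (4+80-1)·t_tx + 4·t_prop = 83·22.7273 + 4·4.34595 = 1904 μs.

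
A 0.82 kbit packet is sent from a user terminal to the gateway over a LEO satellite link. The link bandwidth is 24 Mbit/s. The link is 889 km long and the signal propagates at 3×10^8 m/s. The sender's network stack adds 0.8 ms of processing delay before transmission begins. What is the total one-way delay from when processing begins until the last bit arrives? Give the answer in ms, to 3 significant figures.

L = 820 bits.
Transmission delay = L/R = 820 / 24000000 = 0.0341667 ms.
Propagation delay = d/s = 889000 m / 300000000 m/s = 2.96333 ms.
Plus processing delay 0.8 ms = 0.8 ms.
Total = 3.80 ms.

3.80 ms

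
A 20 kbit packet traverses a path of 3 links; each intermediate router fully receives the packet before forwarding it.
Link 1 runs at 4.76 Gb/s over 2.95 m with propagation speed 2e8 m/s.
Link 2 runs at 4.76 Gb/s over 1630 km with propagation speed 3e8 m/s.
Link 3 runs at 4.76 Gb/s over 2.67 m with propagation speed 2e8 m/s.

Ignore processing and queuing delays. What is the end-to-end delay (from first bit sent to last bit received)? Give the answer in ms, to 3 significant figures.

L = 20000 bits.
Transmission delay per hop = L/R = 20000/4760000000 = 0.00420168 ms; 3 hops → 0.012605 ms.
Propagation delays (d/s per hop): 1.475e-05, 5.43333, 1.335e-05 ms; sum = 5.43336 ms.
End-to-end = 5.45 ms.

5.45 ms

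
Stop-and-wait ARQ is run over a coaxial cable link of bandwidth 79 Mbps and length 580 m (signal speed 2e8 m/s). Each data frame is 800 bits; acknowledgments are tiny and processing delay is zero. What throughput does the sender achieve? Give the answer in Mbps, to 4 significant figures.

50.23 Mbps

t_tx = L/R = 800/79000000 = 1.01266e-05 s.
t_prop = 580/200000000 = 2.9e-06 s; RTT = 5.8e-06 s.
Cycle = t_tx + RTT = 1.59266e-05 s.
Throughput = L / cycle = 800 / 1.59266e-05 = 50.23 Mbps.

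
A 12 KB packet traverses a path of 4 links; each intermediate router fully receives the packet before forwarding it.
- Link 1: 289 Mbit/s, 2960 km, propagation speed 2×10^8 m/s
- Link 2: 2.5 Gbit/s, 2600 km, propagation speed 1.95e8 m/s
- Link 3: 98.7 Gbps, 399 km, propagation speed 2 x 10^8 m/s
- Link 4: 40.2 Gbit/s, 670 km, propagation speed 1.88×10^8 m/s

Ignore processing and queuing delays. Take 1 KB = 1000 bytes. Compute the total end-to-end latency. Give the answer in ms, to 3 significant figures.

34.1 ms

L = 96000 bits.
Transmission delays (L/R per hop): 0.33218, 0.0384, 0.000972644, 0.00238806 ms; sum = 0.373941 ms.
Propagation delays (d/s per hop): 14.8, 13.3333, 1.995, 3.56383 ms; sum = 33.6922 ms.
End-to-end = 34.1 ms.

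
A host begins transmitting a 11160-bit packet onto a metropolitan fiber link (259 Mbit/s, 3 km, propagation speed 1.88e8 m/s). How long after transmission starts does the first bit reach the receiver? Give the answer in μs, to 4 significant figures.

15.96 μs

First bit experiences only propagation delay: d/s = 3000/188000000 = 15.96 μs.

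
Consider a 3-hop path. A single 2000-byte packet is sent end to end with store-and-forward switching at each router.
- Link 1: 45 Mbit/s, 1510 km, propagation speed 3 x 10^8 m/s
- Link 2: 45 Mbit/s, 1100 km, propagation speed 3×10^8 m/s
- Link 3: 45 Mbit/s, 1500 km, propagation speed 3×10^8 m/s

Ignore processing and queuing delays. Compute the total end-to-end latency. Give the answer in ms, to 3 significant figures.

14.8 ms

L = 2000 × 8 = 16000 bits.
Transmission delay per hop = L/R = 16000/45000000 = 0.355556 ms; 3 hops → 1.06667 ms.
Propagation delays (d/s per hop): 5.03333, 3.66667, 5 ms; sum = 13.7 ms.
End-to-end = 14.8 ms.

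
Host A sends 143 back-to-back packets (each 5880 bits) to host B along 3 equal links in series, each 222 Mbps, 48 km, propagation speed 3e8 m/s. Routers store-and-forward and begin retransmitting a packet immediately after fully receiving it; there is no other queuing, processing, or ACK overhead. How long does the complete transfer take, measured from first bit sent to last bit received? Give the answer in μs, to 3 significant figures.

4320 μs

Per-hop transmission t_tx = L/R = 5880/222000000 = 26.4865 μs.
Per-hop propagation t_prop = 48000/300000000 = 160 μs.
Pipeline fill: first packet needs 3·t_tx to clear all hops; remaining 142 packets each add one t_tx.
Total = (3+143-1)·t_tx + 3·t_prop = 145·26.4865 + 3·160 = 4320 μs.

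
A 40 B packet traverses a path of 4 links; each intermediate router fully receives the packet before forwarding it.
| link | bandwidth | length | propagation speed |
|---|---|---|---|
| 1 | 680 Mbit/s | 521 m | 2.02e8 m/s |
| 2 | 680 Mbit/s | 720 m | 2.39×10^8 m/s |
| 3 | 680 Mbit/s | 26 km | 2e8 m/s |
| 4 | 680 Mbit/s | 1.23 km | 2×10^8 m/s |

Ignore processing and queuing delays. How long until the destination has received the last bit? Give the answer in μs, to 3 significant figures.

144 μs

L = 40 × 8 = 320 bits.
Transmission delay per hop = L/R = 320/680000000 = 0.470588 μs; 4 hops → 1.88235 μs.
Propagation delays (d/s per hop): 2.57921, 3.01255, 130, 6.15 μs; sum = 141.742 μs.
End-to-end = 144 μs.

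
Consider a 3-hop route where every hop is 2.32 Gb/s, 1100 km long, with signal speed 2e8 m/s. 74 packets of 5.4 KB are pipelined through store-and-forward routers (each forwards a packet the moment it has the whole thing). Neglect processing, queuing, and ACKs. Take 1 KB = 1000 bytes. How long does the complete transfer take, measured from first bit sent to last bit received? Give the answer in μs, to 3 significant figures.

17900 μs

Per-hop transmission t_tx = L/R = 43200/2320000000 = 18.6207 μs.
Per-hop propagation t_prop = 1100000/200000000 = 5500 μs.
Pipeline fill: first packet needs 3·t_tx to clear all hops; remaining 73 packets each add one t_tx.
Total = (3+74-1)·t_tx + 3·t_prop = 76·18.6207 + 3·5500 = 17900 μs.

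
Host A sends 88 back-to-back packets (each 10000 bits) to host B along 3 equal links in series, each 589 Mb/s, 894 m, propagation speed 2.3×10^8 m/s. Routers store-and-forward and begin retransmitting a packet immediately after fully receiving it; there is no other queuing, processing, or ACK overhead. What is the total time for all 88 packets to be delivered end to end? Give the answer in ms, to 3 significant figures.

Per-hop transmission t_tx = L/R = 10000/589000000 = 0.0169779 ms.
Per-hop propagation t_prop = 894/2.3e+08 = 0.00388696 ms.
Pipeline fill: first packet needs 3·t_tx to clear all hops; remaining 87 packets each add one t_tx.
Total = (3+88-1)·t_tx + 3·t_prop = 90·0.0169779 + 3·0.00388696 = 1.54 ms.

1.54 ms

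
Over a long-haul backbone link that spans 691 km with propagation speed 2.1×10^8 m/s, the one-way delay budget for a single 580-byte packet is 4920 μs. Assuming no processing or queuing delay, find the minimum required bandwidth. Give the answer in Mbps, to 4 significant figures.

2.847 Mbps

L = 4640 bits.
Propagation delay = 691000 / 210000000 = 3290.48 μs.
Transmission budget = 4920 − 3290.48 = 1629.52 μs.
R ≥ L / t_tx = 4640 bits / 0.00162952 s = 2.847 Mbps.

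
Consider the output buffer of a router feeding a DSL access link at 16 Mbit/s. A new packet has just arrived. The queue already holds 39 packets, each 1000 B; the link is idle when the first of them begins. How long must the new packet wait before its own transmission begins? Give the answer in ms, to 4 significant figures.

Each queued packet: L/R = 8000/16000000 = 0.5 ms.
39 queued → 19.5 ms.
Queuing delay = 19.50 ms.

19.50 ms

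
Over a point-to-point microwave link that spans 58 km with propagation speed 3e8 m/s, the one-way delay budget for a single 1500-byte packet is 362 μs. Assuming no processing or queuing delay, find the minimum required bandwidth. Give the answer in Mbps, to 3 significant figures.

71.1 Mbps

L = 12000 bits.
Propagation delay = 58000 / 300000000 = 193.333 μs.
Transmission budget = 362 − 193.333 = 168.667 μs.
R ≥ L / t_tx = 12000 bits / 0.000168667 s = 71.1 Mbps.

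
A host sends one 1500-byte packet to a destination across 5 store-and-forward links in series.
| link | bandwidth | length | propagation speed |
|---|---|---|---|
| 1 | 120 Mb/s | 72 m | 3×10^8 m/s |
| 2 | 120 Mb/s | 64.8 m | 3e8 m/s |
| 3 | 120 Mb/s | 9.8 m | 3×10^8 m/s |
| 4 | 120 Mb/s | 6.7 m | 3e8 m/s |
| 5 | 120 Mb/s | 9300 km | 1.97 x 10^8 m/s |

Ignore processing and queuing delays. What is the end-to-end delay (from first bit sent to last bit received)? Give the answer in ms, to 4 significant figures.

47.71 ms

L = 1500 × 8 = 12000 bits.
Transmission delay per hop = L/R = 12000/120000000 = 0.1 ms; 5 hops → 0.5 ms.
Propagation delays (d/s per hop): 0.00024, 0.000216, 3.26667e-05, 2.23333e-05, 47.2081 ms; sum = 47.2086 ms.
End-to-end = 47.71 ms.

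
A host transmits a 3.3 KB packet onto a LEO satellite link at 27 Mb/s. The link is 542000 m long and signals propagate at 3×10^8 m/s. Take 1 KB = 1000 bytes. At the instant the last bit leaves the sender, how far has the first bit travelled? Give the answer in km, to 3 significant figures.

293 km

t_tx = L/R = 26400/27000000 = 0.000977778 s.
Distance = s × t_tx = 300000000 × 0.000977778 = 293 km.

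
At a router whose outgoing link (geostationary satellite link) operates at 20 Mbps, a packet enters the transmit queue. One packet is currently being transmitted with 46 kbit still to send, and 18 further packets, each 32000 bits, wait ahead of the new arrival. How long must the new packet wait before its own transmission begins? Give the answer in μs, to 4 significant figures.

31100 μs

Each queued packet: L/R = 32000/20000000 = 1600 μs.
18 queued → 28800 μs.
Plus remaining 46000 bits of current packet: 2300 μs.
Queuing delay = 31100 μs.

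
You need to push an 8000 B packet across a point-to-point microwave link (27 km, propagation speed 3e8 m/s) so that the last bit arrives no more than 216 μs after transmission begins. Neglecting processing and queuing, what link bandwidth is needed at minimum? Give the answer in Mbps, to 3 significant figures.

L = 64000 bits.
Propagation delay = 27000 / 300000000 = 90 μs.
Transmission budget = 216 − 90 = 126 μs.
R ≥ L / t_tx = 64000 bits / 0.000126 s = 508 Mbps.

508 Mbps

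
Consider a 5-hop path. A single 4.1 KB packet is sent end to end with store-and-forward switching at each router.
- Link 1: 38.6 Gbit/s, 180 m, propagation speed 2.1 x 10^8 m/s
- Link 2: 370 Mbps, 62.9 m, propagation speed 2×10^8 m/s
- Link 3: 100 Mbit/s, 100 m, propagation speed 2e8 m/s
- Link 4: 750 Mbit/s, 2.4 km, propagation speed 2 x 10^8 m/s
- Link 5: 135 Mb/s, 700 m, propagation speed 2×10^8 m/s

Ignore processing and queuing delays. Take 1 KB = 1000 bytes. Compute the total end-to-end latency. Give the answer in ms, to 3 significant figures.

0.721 ms

L = 32800 bits.
Transmission delays (L/R per hop): 0.000849741, 0.0886486, 0.328, 0.0437333, 0.242963 ms; sum = 0.704195 ms.
Propagation delays (d/s per hop): 0.000857143, 0.0003145, 0.0005, 0.012, 0.0035 ms; sum = 0.0171716 ms.
End-to-end = 0.721 ms.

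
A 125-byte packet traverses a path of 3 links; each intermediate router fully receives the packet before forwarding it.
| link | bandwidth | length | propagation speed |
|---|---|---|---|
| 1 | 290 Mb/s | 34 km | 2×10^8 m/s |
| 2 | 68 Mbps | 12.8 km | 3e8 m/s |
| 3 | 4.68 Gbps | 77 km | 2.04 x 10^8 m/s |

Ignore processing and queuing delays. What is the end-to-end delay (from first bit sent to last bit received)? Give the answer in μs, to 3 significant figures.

608 μs

L = 125 × 8 = 1000 bits.
Transmission delays (L/R per hop): 3.44828, 14.7059, 0.213675 μs; sum = 18.3678 μs.
Propagation delays (d/s per hop): 170, 42.6667, 377.451 μs; sum = 590.118 μs.
End-to-end = 608 μs.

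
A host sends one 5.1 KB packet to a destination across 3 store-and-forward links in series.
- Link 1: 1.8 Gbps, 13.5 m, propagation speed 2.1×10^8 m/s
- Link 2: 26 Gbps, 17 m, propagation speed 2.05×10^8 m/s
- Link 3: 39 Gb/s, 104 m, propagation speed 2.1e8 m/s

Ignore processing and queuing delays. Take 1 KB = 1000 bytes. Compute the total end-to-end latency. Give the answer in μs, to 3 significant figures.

25.9 μs

L = 40800 bits.
Transmission delays (L/R per hop): 22.6667, 1.56923, 1.04615 μs; sum = 25.2821 μs.
Propagation delays (d/s per hop): 0.0642857, 0.0829268, 0.495238 μs; sum = 0.642451 μs.
End-to-end = 25.9 μs.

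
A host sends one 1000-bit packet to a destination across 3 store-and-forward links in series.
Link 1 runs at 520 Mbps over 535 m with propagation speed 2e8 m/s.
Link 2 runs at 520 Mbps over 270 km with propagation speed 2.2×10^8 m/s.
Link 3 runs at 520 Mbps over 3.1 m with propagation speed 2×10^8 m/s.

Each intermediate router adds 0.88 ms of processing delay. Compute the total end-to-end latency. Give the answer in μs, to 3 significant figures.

3000 μs

Transmission delay per hop = L/R = 1000/520000000 = 1.92308 μs; 3 hops → 5.76923 μs.
Propagation delays (d/s per hop): 2.675, 1227.27, 0.0155 μs; sum = 1229.96 μs.
Processing at 2 router(s): 2 × 0.88 ms = 1760 μs.
End-to-end = 3000 μs.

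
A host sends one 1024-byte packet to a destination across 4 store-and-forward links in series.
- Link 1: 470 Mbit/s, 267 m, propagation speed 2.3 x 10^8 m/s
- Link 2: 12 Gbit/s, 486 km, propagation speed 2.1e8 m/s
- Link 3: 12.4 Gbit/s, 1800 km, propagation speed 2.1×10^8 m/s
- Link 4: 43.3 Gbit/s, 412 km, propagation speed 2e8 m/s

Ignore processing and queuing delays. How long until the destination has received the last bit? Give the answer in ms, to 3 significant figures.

L = 1024 × 8 = 8192 bits.
Transmission delays (L/R per hop): 0.0174298, 0.000682667, 0.000660645, 0.000189192 ms; sum = 0.0189623 ms.
Propagation delays (d/s per hop): 0.00116087, 2.31429, 8.57143, 2.06 ms; sum = 12.9469 ms.
End-to-end = 13.0 ms.

13.0 ms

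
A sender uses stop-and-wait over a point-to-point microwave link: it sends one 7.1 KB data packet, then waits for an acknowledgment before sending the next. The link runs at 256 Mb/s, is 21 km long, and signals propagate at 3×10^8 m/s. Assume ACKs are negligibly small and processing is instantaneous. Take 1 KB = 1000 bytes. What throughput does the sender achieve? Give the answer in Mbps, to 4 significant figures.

t_tx = L/R = 56800/256000000 = 0.000221875 s.
t_prop = 21000/300000000 = 7e-05 s; RTT = 0.00014 s.
Cycle = t_tx + RTT = 0.000361875 s.
Throughput = L / cycle = 56800 / 0.000361875 = 157.0 Mbps.

157.0 Mbps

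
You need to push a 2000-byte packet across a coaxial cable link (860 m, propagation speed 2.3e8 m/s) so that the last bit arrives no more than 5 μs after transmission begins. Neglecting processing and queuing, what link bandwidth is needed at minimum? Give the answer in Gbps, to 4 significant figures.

12.69 Gbps

L = 16000 bits.
Propagation delay = 860 / 2.3e+08 = 3.73913 μs.
Transmission budget = 5 − 3.73913 = 1.26087 μs.
R ≥ L / t_tx = 16000 bits / 1.26087e-06 s = 12.69 Gbps.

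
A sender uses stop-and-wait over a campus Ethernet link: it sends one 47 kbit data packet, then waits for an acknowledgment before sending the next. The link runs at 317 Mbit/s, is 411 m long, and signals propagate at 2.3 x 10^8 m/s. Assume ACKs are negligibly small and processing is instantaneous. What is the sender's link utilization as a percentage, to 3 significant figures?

97.6 %

t_tx = L/R = 47000/317000000 = 0.000148265 s.
t_prop = 411/2.3e+08 = 1.78696e-06 s; RTT = 3.57391e-06 s.
Cycle = t_tx + RTT = 0.000151839 s.
Utilization = t_tx / cycle = 0.000148265/0.000151839 = 97.6 %.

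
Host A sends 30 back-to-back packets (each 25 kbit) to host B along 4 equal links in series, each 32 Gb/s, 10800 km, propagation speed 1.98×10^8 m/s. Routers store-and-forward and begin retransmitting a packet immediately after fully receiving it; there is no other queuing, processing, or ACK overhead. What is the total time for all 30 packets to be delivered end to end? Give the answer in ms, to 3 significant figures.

Per-hop transmission t_tx = L/R = 25000/32000000000 = 0.00078125 ms.
Per-hop propagation t_prop = 10800000/198000000 = 54.5455 ms.
Pipeline fill: first packet needs 4·t_tx to clear all hops; remaining 29 packets each add one t_tx.
Total = (4+30-1)·t_tx + 4·t_prop = 33·0.00078125 + 4·54.5455 = 218 ms.

218 ms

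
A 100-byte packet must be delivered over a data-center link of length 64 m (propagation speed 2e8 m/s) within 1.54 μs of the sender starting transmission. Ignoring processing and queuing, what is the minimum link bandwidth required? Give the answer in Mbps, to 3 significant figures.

L = 800 bits.
Propagation delay = 64 / 200000000 = 0.32 μs.
Transmission budget = 1.54 − 0.32 = 1.22 μs.
R ≥ L / t_tx = 800 bits / 1.22e-06 s = 656 Mbps.

656 Mbps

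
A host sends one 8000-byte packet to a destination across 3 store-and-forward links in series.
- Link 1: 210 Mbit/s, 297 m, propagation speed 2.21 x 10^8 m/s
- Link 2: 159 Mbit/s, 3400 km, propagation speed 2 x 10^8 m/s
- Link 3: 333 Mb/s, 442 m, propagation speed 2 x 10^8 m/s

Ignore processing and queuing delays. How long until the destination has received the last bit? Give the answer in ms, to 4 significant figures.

L = 8000 × 8 = 64000 bits.
Transmission delays (L/R per hop): 0.304762, 0.402516, 0.192192 ms; sum = 0.89947 ms.
Propagation delays (d/s per hop): 0.00134389, 17, 0.00221 ms; sum = 17.0036 ms.
End-to-end = 17.90 ms.

17.90 ms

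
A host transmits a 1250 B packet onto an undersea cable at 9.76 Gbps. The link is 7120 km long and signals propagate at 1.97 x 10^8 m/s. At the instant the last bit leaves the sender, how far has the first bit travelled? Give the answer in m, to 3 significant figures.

t_tx = L/R = 10000/9760000000 = 1.02459e-06 s.
Distance = s × t_tx = 197000000 × 1.02459e-06 = 202 m.

202 m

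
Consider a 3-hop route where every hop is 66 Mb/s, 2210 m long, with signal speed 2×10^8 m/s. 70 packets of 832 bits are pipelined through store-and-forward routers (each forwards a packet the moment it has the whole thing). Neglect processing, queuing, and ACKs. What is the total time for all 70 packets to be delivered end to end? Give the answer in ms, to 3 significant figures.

0.941 ms

Per-hop transmission t_tx = L/R = 832/66000000 = 0.0126061 ms.
Per-hop propagation t_prop = 2210/200000000 = 0.01105 ms.
Pipeline fill: first packet needs 3·t_tx to clear all hops; remaining 69 packets each add one t_tx.
Total = (3+70-1)·t_tx + 3·t_prop = 72·0.0126061 + 3·0.01105 = 0.941 ms.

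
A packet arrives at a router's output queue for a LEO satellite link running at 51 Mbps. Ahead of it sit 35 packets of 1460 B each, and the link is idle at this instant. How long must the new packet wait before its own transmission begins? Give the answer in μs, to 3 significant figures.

8020 μs

Each queued packet: L/R = 11680/51000000 = 229.02 μs.
35 queued → 8015.69 μs.
Queuing delay = 8020 μs.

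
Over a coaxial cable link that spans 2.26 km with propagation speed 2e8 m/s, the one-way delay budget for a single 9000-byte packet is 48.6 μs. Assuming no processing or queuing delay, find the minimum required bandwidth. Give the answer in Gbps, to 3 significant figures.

L = 72000 bits.
Propagation delay = 2260 / 200000000 = 11.3 μs.
Transmission budget = 48.6 − 11.3 = 37.3 μs.
R ≥ L / t_tx = 72000 bits / 3.73e-05 s = 1.93 Gbps.

1.93 Gbps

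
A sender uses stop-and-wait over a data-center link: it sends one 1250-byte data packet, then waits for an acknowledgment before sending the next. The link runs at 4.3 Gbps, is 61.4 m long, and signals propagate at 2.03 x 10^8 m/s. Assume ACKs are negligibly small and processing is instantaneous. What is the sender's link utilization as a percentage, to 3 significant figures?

79.4 %

t_tx = L/R = 10000/4300000000 = 2.32558e-06 s.
t_prop = 61.4/2.03e+08 = 3.02463e-07 s; RTT = 6.04926e-07 s.
Cycle = t_tx + RTT = 2.93051e-06 s.
Utilization = t_tx / cycle = 2.32558e-06/2.93051e-06 = 79.4 %.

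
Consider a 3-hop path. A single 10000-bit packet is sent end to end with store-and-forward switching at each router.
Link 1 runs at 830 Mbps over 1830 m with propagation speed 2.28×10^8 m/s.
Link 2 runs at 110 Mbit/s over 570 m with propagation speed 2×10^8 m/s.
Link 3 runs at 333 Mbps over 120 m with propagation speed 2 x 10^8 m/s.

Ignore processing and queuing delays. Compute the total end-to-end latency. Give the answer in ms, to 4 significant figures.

0.1445 ms

Transmission delays (L/R per hop): 0.0120482, 0.0909091, 0.03003 ms; sum = 0.132987 ms.
Propagation delays (d/s per hop): 0.00802632, 0.00285, 0.0006 ms; sum = 0.0114763 ms.
End-to-end = 0.1445 ms.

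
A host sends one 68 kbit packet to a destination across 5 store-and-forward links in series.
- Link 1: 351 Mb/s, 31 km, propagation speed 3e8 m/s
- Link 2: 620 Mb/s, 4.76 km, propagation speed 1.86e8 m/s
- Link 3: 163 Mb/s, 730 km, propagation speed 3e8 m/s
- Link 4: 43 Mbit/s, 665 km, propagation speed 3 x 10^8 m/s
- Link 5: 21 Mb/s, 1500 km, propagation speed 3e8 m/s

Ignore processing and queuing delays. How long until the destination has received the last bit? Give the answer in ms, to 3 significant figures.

15.3 ms

L = 68000 bits.
Transmission delays (L/R per hop): 0.193732, 0.109677, 0.417178, 1.5814, 3.2381 ms; sum = 5.54008 ms.
Propagation delays (d/s per hop): 0.103333, 0.0255914, 2.43333, 2.21667, 5 ms; sum = 9.77892 ms.
End-to-end = 15.3 ms.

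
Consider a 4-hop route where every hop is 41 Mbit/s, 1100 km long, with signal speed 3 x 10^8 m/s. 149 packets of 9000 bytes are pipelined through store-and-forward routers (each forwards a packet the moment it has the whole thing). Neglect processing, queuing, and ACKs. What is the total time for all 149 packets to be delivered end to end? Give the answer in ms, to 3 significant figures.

Per-hop transmission t_tx = L/R = 72000/41000000 = 1.7561 ms.
Per-hop propagation t_prop = 1100000/300000000 = 3.66667 ms.
Pipeline fill: first packet needs 4·t_tx to clear all hops; remaining 148 packets each add one t_tx.
Total = (4+149-1)·t_tx + 4·t_prop = 152·1.7561 + 4·3.66667 = 282 ms.

282 ms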